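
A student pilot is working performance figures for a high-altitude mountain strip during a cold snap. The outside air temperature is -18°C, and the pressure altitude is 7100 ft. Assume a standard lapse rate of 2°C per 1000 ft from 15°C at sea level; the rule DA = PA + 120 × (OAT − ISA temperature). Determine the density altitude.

4844 ft

ISA temperature at 7100 ft = 15 − 2 × (7100/1000) = 0.8°C.
ISA deviation = -18 − 0.8 = -18.8°C.
Density altitude = 7100 + 120 × (-18.8) = 7100 + (-2256) = 4844 ft.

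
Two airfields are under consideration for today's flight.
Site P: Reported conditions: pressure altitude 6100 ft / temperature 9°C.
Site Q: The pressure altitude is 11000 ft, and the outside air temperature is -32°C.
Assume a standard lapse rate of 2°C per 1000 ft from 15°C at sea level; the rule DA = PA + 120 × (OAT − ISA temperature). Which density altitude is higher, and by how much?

Site P: ISA temp = 2.8°C, deviation +6.2°C, DA = 6100 + 120 × 6.2 = 6844 ft.
Site Q: ISA temp = -7°C, deviation -25°C, DA = 11000 + 120 × (-25) = 8000 ft.
Site Q is higher by 8000 − 6844 = 1156 ft.

Site Q by 1156 ft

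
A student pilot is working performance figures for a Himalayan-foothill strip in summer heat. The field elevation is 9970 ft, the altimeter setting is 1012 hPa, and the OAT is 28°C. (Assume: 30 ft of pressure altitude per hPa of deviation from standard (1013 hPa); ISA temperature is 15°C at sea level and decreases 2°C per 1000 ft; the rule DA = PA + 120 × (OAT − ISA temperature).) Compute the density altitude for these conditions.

Pressure altitude = 9970 + (1013 − 1012) × 30 = 9970 + (+30) = 10000 ft.
ISA temperature at 10000 ft = 15 − 2 × (10000/1000) = -5°C.
ISA deviation = 28 − (-5) = +33°C.
Density altitude = 10000 + 120 × (33) = 13960 ft.

13960 ft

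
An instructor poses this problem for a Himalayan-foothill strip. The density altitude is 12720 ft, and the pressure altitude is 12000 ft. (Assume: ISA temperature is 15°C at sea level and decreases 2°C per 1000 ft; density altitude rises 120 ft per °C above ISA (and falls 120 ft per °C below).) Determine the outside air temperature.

-3°C

Density altitude − pressure altitude = 12720 − 12000 = +720 ft.
At 120 ft/°C that is an ISA deviation of 720/120 = +6°C.
ISA temperature at 12000 ft = 15 − 2 × (12000/1000) = -9°C.
OAT = ISA + deviation = -9 + (+6) = -3°C.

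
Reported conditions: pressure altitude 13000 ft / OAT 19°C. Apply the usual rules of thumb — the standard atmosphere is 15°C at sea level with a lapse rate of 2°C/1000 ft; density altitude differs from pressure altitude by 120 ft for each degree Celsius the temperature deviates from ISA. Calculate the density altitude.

16600 ft

ISA temperature at 13000 ft = 15 − 2 × (13000/1000) = -11°C.
ISA deviation = 19 − (-11) = +30°C.
Density altitude = 13000 + 120 × (30) = 13000 + (+3600) = 16600 ft.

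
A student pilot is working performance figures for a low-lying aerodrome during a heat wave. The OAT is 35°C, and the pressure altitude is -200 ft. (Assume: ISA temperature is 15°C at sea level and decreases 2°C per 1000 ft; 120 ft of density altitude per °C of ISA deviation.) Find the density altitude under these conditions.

ISA temperature at -200 ft = 15 − 2 × (-200/1000) = 15.4°C.
ISA deviation = 35 − 15.4 = +19.6°C.
Density altitude = -200 + 120 × (19.6) = -200 + (+2352) = 2152 ft.

2152 ft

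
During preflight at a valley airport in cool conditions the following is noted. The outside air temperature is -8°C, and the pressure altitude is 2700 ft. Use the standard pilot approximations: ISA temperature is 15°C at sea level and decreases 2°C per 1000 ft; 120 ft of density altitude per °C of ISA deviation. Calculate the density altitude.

ISA temperature at 2700 ft = 15 − 2 × (2700/1000) = 9.6°C.
ISA deviation = -8 − 9.6 = -17.6°C.
Density altitude = 2700 + 120 × (-17.6) = 2700 + (-2112) = 588 ft.

588 ft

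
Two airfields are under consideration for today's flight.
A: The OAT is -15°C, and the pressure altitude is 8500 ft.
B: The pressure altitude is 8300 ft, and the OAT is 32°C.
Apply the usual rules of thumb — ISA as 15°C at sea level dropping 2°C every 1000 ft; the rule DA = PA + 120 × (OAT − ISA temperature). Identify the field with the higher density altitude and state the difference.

A: ISA temp = -2°C, deviation -13°C, DA = 8500 + 120 × (-13) = 6940 ft.
B: ISA temp = -1.6°C, deviation +33.6°C, DA = 8300 + 120 × 33.6 = 12332 ft.
B is higher by 12332 − 6940 = 5392 ft.

B by 5392 ft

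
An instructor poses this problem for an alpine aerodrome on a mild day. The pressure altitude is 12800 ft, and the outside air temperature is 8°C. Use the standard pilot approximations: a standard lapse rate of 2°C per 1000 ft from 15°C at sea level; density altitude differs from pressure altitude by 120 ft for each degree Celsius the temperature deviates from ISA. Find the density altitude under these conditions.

15032 ft

ISA temperature at 12800 ft = 15 − 2 × (12800/1000) = -10.6°C.
ISA deviation = 8 − (-10.6) = +18.6°C.
Density altitude = 12800 + 120 × (18.6) = 12800 + (+2232) = 15032 ft.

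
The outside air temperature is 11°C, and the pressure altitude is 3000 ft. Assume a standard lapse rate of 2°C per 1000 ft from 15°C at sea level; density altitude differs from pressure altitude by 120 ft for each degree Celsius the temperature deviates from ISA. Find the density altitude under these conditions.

3240 ft

ISA temperature at 3000 ft = 15 − 2 × (3000/1000) = 9°C.
ISA deviation = 11 − 9 = +2°C.
Density altitude = 3000 + 120 × (2) = 3000 + (+240) = 3240 ft.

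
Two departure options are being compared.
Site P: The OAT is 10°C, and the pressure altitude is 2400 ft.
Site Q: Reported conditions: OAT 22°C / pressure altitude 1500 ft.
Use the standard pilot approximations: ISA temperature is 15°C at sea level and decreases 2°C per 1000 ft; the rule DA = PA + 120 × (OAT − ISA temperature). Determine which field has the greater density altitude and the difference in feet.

Site P: ISA temp = 10.2°C, deviation -0.2°C, DA = 2400 + 120 × (-0.2) = 2376 ft.
Site Q: ISA temp = 12°C, deviation +10°C, DA = 1500 + 120 × 10 = 2700 ft.
Site Q is higher by 2700 − 2376 = 324 ft.

Site Q by 324 ft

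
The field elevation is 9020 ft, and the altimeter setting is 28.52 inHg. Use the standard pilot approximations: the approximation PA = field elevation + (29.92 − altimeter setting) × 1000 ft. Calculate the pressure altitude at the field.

Pressure correction = (29.92 − 28.52) × 1000 = +1400 ft.
Pressure altitude = 9020 + (+1400) = 10420 ft.

10420 ft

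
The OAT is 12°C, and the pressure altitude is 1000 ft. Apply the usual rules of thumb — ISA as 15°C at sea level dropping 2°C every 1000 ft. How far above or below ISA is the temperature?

ISA temperature at 1000 ft = 15 − 2 × (1000/1000) = 13°C.
Deviation = OAT − ISA = 12 − 13 = -1°C.

ISA-1°C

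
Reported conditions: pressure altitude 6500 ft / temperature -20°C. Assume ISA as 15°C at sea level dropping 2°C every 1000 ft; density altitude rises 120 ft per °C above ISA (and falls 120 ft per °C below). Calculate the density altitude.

ISA temperature at 6500 ft = 15 − 2 × (6500/1000) = 2°C.
ISA deviation = -20 − 2 = -22°C.
Density altitude = 6500 + 120 × (-22) = 6500 + (-2640) = 3860 ft.

3860 ft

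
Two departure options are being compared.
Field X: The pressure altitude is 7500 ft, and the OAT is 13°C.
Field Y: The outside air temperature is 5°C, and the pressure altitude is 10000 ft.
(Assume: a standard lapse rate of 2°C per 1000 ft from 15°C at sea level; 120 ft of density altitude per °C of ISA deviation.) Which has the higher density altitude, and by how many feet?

Field X: ISA temp = 0°C, deviation +13°C, DA = 7500 + 120 × 13 = 9060 ft.
Field Y: ISA temp = -5°C, deviation +10°C, DA = 10000 + 120 × 10 = 11200 ft.
Field Y is higher by 11200 − 9060 = 2140 ft.

Field Y by 2140 ft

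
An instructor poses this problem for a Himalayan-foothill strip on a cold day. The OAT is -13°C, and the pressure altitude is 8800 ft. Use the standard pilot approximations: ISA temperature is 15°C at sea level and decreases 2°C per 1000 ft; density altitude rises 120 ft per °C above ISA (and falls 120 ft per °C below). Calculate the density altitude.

ISA temperature at 8800 ft = 15 − 2 × (8800/1000) = -2.6°C.
ISA deviation = -13 − (-2.6) = -10.4°C.
Density altitude = 8800 + 120 × (-10.4) = 8800 + (-1248) = 7552 ft.

7552 ft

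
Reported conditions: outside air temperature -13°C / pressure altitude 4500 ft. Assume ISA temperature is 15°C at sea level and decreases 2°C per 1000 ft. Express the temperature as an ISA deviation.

ISA-19°C

ISA temperature at 4500 ft = 15 − 2 × (4500/1000) = 6°C.
Deviation = OAT − ISA = -13 − 6 = -19°C.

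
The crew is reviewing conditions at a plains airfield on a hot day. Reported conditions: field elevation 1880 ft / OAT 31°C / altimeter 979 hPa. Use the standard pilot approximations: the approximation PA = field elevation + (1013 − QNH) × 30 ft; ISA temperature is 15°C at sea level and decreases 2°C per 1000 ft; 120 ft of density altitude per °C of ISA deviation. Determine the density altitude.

Pressure altitude = 1880 + (1013 − 979) × 30 = 1880 + (+1020) = 2900 ft.
ISA temperature at 2900 ft = 15 − 2 × (2900/1000) = 9.2°C.
ISA deviation = 31 − 9.2 = +21.8°C.
Density altitude = 2900 + 120 × (21.8) = 5516 ft.

5516 ft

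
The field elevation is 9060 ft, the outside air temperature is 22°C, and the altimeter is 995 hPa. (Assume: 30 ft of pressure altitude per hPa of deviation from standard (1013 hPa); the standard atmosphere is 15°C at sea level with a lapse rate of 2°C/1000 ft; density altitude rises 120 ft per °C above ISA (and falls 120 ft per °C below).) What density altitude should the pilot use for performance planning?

Pressure altitude = 9060 + (1013 − 995) × 30 = 9060 + (+540) = 9600 ft.
ISA temperature at 9600 ft = 15 − 2 × (9600/1000) = -4.2°C.
ISA deviation = 22 − (-4.2) = +26.2°C.
Density altitude = 9600 + 120 × (26.2) = 12744 ft.

12744 ft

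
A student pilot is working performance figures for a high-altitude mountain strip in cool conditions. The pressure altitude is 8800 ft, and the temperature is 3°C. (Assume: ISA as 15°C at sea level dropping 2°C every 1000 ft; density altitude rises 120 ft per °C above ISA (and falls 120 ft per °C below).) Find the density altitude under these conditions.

ISA temperature at 8800 ft = 15 − 2 × (8800/1000) = -2.6°C.
ISA deviation = 3 − (-2.6) = +5.6°C.
Density altitude = 8800 + 120 × (5.6) = 8800 + (+672) = 9472 ft.

9472 ft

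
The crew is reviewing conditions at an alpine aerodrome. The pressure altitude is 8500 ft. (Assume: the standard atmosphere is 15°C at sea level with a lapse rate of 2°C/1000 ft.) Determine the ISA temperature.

-2°C

ISA temperature = 15 − 2 × (8500/1000) = 15 − 17 = -2°C.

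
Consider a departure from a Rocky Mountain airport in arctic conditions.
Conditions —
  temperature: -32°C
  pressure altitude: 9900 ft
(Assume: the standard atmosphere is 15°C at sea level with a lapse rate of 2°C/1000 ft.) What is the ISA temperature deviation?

ISA temperature at 9900 ft = 15 − 2 × (9900/1000) = -4.8°C.
Deviation = OAT − ISA = -32 − (-4.8) = -27.2°C.

ISA-27.2°C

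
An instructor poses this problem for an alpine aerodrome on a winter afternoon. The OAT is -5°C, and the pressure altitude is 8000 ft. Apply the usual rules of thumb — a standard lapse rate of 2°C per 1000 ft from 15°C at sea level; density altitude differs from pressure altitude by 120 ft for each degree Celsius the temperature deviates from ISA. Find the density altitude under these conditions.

ISA temperature at 8000 ft = 15 − 2 × (8000/1000) = -1°C.
ISA deviation = -5 − (-1) = -4°C.
Density altitude = 8000 + 120 × (-4) = 8000 + (-480) = 7520 ft.

7520 ft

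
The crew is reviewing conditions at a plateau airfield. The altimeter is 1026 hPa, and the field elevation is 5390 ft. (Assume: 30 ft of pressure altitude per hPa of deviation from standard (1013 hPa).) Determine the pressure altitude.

Pressure correction = (1013 − 1026) × 30 = -390 ft.
Pressure altitude = 5390 + (-390) = 5000 ft.

5000 ft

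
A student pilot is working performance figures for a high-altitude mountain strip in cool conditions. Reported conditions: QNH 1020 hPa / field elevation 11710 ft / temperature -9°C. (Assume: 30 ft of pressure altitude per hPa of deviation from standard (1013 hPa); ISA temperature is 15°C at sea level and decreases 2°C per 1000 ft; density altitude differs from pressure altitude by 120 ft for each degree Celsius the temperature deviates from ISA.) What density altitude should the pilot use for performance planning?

Pressure altitude = 11710 + (1013 − 1020) × 30 = 11710 + (-210) = 11500 ft.
ISA temperature at 11500 ft = 15 − 2 × (11500/1000) = -8°C.
ISA deviation = -9 − (-8) = -1°C.
Density altitude = 11500 + 120 × (-1) = 11380 ft.

11380 ft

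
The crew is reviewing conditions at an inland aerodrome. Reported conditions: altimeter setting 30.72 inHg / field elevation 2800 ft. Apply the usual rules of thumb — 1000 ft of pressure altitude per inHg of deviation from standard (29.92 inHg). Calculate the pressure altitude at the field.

Pressure correction = (29.92 − 30.72) × 1000 = -800 ft.
Pressure altitude = 2800 + (-800) = 2000 ft.

2000 ft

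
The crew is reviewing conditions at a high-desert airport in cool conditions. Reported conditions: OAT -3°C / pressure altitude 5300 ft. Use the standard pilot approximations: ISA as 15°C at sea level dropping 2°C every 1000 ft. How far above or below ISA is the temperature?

ISA temperature at 5300 ft = 15 − 2 × (5300/1000) = 4.4°C.
Deviation = OAT − ISA = -3 − 4.4 = -7.4°C.

ISA-7.4°C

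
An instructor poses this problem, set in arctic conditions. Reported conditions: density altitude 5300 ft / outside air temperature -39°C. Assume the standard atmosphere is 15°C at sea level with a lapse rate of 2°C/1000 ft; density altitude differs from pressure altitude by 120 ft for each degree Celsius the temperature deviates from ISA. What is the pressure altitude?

DA = PA + 120 × (OAT − (15 − 2·PA/1000)) = PA + 120·OAT − 1800 + 0.24·PA = 1.24·PA + 120·OAT − 1800.
So 1.24·PA = 5300 − 120 × (-39) + 1800 = 11780.
PA = 11780 / 1.24 = 9500 ft.

9500 ft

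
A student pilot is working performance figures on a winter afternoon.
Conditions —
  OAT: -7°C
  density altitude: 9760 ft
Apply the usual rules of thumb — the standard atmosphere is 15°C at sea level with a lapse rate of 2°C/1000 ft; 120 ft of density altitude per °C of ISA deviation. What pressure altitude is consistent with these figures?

10000 ft

DA = PA + 120 × (OAT − (15 − 2·PA/1000)) = PA + 120·OAT − 1800 + 0.24·PA = 1.24·PA + 120·OAT − 1800.
So 1.24·PA = 9760 − 120 × (-7) + 1800 = 12400.
PA = 12400 / 1.24 = 10000 ft.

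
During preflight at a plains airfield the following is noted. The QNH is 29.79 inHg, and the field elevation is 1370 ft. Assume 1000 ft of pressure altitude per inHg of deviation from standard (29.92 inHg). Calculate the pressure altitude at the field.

1500 ft

Pressure correction = (29.92 − 29.79) × 1000 = +130 ft.
Pressure altitude = 1370 + (+130) = 1500 ft.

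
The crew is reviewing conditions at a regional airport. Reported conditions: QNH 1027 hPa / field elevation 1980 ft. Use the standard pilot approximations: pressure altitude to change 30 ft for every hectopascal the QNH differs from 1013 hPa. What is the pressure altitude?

Pressure correction = (1013 − 1027) × 30 = -420 ft.
Pressure altitude = 1980 + (-420) = 1560 ft.

1560 ft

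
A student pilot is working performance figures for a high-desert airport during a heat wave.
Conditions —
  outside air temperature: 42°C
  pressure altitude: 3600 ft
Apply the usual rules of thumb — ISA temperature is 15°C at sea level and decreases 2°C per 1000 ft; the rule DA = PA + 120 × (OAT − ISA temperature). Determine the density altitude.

7704 ft

ISA temperature at 3600 ft = 15 − 2 × (3600/1000) = 7.8°C.
ISA deviation = 42 − 7.8 = +34.2°C.
Density altitude = 3600 + 120 × (34.2) = 3600 + (+4104) = 7704 ft.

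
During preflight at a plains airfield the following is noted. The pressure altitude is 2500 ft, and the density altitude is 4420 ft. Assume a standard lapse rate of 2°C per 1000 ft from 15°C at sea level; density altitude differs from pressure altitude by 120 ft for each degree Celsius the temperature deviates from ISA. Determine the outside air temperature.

26°C

Density altitude − pressure altitude = 4420 − 2500 = +1920 ft.
At 120 ft/°C that is an ISA deviation of 1920/120 = +16°C.
ISA temperature at 2500 ft = 15 − 2 × (2500/1000) = 10°C.
OAT = ISA + deviation = 10 + (+16) = 26°C.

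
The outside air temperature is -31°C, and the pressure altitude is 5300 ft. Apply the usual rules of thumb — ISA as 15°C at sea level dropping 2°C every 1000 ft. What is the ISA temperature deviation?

ISA temperature at 5300 ft = 15 − 2 × (5300/1000) = 4.4°C.
Deviation = OAT − ISA = -31 − 4.4 = -35.4°C.

ISA-35.4°C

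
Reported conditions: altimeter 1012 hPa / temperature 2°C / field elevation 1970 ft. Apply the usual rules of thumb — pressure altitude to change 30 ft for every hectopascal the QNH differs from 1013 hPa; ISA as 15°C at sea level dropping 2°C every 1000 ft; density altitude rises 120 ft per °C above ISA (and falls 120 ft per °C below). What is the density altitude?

920 ft

Pressure altitude = 1970 + (1013 − 1012) × 30 = 1970 + (+30) = 2000 ft.
ISA temperature at 2000 ft = 15 − 2 × (2000/1000) = 11°C.
ISA deviation = 2 − 11 = -9°C.
Density altitude = 2000 + 120 × (-9) = 920 ft.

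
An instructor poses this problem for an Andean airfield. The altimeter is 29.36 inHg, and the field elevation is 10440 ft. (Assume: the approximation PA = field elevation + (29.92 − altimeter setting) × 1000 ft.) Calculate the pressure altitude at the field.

11000 ft

Pressure correction = (29.92 − 29.36) × 1000 = +560 ft.
Pressure altitude = 10440 + (+560) = 11000 ft.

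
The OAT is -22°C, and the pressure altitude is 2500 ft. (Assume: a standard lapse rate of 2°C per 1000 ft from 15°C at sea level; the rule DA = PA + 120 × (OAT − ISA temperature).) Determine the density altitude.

ISA temperature at 2500 ft = 15 − 2 × (2500/1000) = 10°C.
ISA deviation = -22 − 10 = -32°C.
Density altitude = 2500 + 120 × (-32) = 2500 + (-3840) = -1340 ft.

-1340 ft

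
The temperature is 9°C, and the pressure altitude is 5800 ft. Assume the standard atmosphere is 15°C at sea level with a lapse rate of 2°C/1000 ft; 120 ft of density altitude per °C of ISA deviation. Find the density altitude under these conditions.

ISA temperature at 5800 ft = 15 − 2 × (5800/1000) = 3.4°C.
ISA deviation = 9 − 3.4 = +5.6°C.
Density altitude = 5800 + 120 × (5.6) = 5800 + (+672) = 6472 ft.

6472 ft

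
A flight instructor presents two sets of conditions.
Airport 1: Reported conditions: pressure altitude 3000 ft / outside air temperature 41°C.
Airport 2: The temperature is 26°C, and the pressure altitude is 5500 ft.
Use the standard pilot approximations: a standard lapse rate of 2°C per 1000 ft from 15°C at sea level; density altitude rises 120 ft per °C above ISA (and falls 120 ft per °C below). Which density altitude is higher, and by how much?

Airport 2 by 1300 ft

Airport 1: ISA temp = 9°C, deviation +32°C, DA = 3000 + 120 × 32 = 6840 ft.
Airport 2: ISA temp = 4°C, deviation +22°C, DA = 5500 + 120 × 22 = 8140 ft.
Airport 2 is higher by 8140 − 6840 = 1300 ft.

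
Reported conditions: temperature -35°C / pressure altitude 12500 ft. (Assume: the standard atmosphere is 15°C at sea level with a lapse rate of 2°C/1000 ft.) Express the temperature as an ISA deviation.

ISA-25°C

ISA temperature at 12500 ft = 15 − 2 × (12500/1000) = -10°C.
Deviation = OAT − ISA = -35 − (-10) = -25°C.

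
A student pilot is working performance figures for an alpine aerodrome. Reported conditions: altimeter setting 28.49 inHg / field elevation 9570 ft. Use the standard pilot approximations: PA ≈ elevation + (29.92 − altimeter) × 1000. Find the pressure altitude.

11000 ft

Pressure correction = (29.92 − 28.49) × 1000 = +1430 ft.
Pressure altitude = 9570 + (+1430) = 11000 ft.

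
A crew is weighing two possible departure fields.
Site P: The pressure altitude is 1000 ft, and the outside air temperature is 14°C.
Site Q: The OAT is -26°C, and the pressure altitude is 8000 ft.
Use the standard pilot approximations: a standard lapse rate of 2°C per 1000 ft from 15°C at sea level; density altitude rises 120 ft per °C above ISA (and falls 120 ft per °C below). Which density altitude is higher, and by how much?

Site P: ISA temp = 13°C, deviation +1°C, DA = 1000 + 120 × 1 = 1120 ft.
Site Q: ISA temp = -1°C, deviation -25°C, DA = 8000 + 120 × (-25) = 5000 ft.
Site Q is higher by 5000 − 1120 = 3880 ft.

Site Q by 3880 ft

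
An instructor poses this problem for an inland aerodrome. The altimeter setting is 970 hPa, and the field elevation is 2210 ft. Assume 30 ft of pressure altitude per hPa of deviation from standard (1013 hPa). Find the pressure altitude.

Pressure correction = (1013 − 970) × 30 = +1290 ft.
Pressure altitude = 2210 + (+1290) = 3500 ft.

3500 ft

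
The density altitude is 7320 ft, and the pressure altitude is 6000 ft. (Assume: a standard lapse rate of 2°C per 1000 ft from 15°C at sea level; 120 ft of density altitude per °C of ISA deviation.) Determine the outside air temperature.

Density altitude − pressure altitude = 7320 − 6000 = +1320 ft.
At 120 ft/°C that is an ISA deviation of 1320/120 = +11°C.
ISA temperature at 6000 ft = 15 − 2 × (6000/1000) = 3°C.
OAT = ISA + deviation = 3 + (+11) = 14°C.

14°C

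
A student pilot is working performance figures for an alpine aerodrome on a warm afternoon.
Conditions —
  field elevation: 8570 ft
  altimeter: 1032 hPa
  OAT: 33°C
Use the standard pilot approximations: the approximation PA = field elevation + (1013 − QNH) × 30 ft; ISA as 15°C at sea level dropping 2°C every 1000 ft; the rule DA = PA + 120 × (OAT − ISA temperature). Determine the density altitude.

12080 ft

Pressure altitude = 8570 + (1013 − 1032) × 30 = 8570 + (-570) = 8000 ft.
ISA temperature at 8000 ft = 15 − 2 × (8000/1000) = -1°C.
ISA deviation = 33 − (-1) = +34°C.
Density altitude = 8000 + 120 × (34) = 12080 ft.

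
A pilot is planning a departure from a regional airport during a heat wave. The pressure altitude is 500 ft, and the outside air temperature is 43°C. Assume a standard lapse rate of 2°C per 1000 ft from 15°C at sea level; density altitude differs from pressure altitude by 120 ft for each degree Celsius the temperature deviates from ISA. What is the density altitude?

3980 ft

ISA temperature at 500 ft = 15 − 2 × (500/1000) = 14°C.
ISA deviation = 43 − 14 = +29°C.
Density altitude = 500 + 120 × (29) = 500 + (+3480) = 3980 ft.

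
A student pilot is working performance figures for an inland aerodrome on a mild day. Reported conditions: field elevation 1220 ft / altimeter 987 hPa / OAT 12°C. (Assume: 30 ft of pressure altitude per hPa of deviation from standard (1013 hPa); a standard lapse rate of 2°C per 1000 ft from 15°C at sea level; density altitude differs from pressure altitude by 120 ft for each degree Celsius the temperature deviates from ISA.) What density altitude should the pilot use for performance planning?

Pressure altitude = 1220 + (1013 − 987) × 30 = 1220 + (+780) = 2000 ft.
ISA temperature at 2000 ft = 15 − 2 × (2000/1000) = 11°C.
ISA deviation = 12 − 11 = +1°C.
Density altitude = 2000 + 120 × (1) = 2120 ft.

2120 ft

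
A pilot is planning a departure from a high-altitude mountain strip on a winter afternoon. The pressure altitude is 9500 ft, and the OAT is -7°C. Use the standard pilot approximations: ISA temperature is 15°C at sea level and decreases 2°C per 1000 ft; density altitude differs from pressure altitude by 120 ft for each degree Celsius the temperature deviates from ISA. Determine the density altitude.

9140 ft

ISA temperature at 9500 ft = 15 − 2 × (9500/1000) = -4°C.
ISA deviation = -7 − (-4) = -3°C.
Density altitude = 9500 + 120 × (-3) = 9500 + (-360) = 9140 ft.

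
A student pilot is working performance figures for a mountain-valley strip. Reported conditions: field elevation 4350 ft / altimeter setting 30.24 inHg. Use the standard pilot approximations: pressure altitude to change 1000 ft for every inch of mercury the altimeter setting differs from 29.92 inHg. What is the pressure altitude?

4030 ft

Pressure correction = (29.92 − 30.24) × 1000 = -320 ft.
Pressure altitude = 4350 + (-320) = 4030 ft.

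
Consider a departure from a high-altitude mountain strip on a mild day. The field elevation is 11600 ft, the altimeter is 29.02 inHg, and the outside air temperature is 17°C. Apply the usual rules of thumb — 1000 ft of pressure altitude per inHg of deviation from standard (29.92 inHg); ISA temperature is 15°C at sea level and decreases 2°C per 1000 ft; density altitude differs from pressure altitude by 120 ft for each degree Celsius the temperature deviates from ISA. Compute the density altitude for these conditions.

15740 ft

Pressure altitude = 11600 + (29.92 − 29.02) × 1000 = 11600 + (+900) = 12500 ft.
ISA temperature at 12500 ft = 15 − 2 × (12500/1000) = -10°C.
ISA deviation = 17 − (-10) = +27°C.
Density altitude = 12500 + 120 × (27) = 15740 ft.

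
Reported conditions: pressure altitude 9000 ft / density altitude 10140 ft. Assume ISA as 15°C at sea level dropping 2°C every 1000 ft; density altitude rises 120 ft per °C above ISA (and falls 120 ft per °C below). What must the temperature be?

Density altitude − pressure altitude = 10140 − 9000 = +1140 ft.
At 120 ft/°C that is an ISA deviation of 1140/120 = +9.5°C.
ISA temperature at 9000 ft = 15 − 2 × (9000/1000) = -3°C.
OAT = ISA + deviation = -3 + (+9.5) = 6.5°C.

6.5°C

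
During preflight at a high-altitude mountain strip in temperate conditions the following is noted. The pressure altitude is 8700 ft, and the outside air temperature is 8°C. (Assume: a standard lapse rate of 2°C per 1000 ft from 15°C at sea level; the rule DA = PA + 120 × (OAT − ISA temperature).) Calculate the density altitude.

ISA temperature at 8700 ft = 15 − 2 × (8700/1000) = -2.4°C.
ISA deviation = 8 − (-2.4) = +10.4°C.
Density altitude = 8700 + 120 × (10.4) = 8700 + (+1248) = 9948 ft.

9948 ft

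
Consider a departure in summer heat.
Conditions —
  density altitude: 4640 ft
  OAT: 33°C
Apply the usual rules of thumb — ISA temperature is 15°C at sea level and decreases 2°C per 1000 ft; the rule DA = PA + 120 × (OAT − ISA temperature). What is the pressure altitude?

DA = PA + 120 × (OAT − (15 − 2·PA/1000)) = PA + 120·OAT − 1800 + 0.24·PA = 1.24·PA + 120·OAT − 1800.
So 1.24·PA = 4640 − 120 × 33 + 1800 = 2480.
PA = 2480 / 1.24 = 2000 ft.

2000 ft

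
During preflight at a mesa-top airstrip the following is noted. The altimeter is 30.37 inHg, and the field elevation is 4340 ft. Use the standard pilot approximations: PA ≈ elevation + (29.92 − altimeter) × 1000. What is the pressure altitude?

3890 ft

Pressure correction = (29.92 − 30.37) × 1000 = -450 ft.
Pressure altitude = 4340 + (-450) = 3890 ft.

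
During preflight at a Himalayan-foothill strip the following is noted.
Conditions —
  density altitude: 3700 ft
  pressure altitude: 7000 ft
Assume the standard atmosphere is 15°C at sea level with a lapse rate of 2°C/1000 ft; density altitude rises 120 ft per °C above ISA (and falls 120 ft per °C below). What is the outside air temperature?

Density altitude − pressure altitude = 3700 − 7000 = -3300 ft.
At 120 ft/°C that is an ISA deviation of -3300/120 = -27.5°C.
ISA temperature at 7000 ft = 15 − 2 × (7000/1000) = 1°C.
OAT = ISA + deviation = 1 + (-27.5) = -26.5°C.

-26.5°C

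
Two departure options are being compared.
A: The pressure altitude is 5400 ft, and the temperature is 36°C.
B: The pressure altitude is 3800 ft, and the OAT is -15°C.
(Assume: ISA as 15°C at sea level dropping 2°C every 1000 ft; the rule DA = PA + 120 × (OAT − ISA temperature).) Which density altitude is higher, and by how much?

A by 8104 ft

A: ISA temp = 4.2°C, deviation +31.8°C, DA = 5400 + 120 × 31.8 = 9216 ft.
B: ISA temp = 7.4°C, deviation -22.4°C, DA = 3800 + 120 × (-22.4) = 1112 ft.
A is higher by 9216 − 1112 = 8104 ft.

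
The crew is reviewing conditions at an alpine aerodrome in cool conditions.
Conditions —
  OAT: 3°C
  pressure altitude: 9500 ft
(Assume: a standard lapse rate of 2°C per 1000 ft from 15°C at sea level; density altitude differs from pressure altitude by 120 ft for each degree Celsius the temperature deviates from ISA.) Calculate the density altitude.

10340 ft

ISA temperature at 9500 ft = 15 − 2 × (9500/1000) = -4°C.
ISA deviation = 3 − (-4) = +7°C.
Density altitude = 9500 + 120 × (7) = 9500 + (+840) = 10340 ft.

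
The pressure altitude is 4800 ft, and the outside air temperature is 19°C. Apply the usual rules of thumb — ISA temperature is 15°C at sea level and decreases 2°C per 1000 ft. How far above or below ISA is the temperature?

ISA temperature at 4800 ft = 15 − 2 × (4800/1000) = 5.4°C.
Deviation = OAT − ISA = 19 − 5.4 = +13.6°C.

ISA+13.6°C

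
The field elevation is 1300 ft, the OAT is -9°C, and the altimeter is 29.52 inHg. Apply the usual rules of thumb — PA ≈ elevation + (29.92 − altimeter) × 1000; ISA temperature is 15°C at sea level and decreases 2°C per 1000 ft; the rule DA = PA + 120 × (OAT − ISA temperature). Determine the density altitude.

-772 ft

Pressure altitude = 1300 + (29.92 − 29.52) × 1000 = 1300 + (+400) = 1700 ft.
ISA temperature at 1700 ft = 15 − 2 × (1700/1000) = 11.6°C.
ISA deviation = -9 − 11.6 = -20.6°C.
Density altitude = 1700 + 120 × (-20.6) = -772 ft.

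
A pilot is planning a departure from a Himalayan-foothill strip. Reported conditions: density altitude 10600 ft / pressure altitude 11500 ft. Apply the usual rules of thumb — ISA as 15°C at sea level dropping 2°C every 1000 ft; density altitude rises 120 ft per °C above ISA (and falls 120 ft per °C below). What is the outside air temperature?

Density altitude − pressure altitude = 10600 − 11500 = -900 ft.
At 120 ft/°C that is an ISA deviation of -900/120 = -7.5°C.
ISA temperature at 11500 ft = 15 − 2 × (11500/1000) = -8°C.
OAT = ISA + deviation = -8 + (-7.5) = -15.5°C.

-15.5°C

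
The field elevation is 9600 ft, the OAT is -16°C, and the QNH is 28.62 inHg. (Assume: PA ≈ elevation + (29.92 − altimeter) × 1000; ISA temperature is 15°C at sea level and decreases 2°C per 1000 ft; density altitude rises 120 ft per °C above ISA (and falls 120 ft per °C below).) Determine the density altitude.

9796 ft

Pressure altitude = 9600 + (29.92 − 28.62) × 1000 = 9600 + (+1300) = 10900 ft.
ISA temperature at 10900 ft = 15 − 2 × (10900/1000) = -6.8°C.
ISA deviation = -16 − (-6.8) = -9.2°C.
Density altitude = 10900 + 120 × (-9.2) = 9796 ft.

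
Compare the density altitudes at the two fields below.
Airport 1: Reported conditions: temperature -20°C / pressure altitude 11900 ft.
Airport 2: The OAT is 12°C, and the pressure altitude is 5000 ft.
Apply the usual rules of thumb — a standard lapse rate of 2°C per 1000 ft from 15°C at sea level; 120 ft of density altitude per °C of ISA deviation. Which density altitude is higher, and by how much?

Airport 1 by 4716 ft

Airport 1: ISA temp = -8.8°C, deviation -11.2°C, DA = 11900 + 120 × (-11.2) = 10556 ft.
Airport 2: ISA temp = 5°C, deviation +7°C, DA = 5000 + 120 × 7 = 5840 ft.
Airport 1 is higher by 10556 − 5840 = 4716 ft.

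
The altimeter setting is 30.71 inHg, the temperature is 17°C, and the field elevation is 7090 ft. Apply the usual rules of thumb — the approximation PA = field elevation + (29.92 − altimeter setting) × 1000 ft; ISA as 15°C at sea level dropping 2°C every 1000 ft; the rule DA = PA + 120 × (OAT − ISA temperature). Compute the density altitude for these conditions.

8052 ft

Pressure altitude = 7090 + (29.92 − 30.71) × 1000 = 7090 + (-790) = 6300 ft.
ISA temperature at 6300 ft = 15 − 2 × (6300/1000) = 2.4°C.
ISA deviation = 17 − 2.4 = +14.6°C.
Density altitude = 6300 + 120 × (14.6) = 8052 ft.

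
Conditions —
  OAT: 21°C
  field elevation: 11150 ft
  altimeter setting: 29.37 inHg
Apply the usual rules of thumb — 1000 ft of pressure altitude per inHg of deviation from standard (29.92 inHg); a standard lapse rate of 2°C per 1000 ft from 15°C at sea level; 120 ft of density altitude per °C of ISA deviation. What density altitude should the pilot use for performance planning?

Pressure altitude = 11150 + (29.92 − 29.37) × 1000 = 11150 + (+550) = 11700 ft.
ISA temperature at 11700 ft = 15 − 2 × (11700/1000) = -8.4°C.
ISA deviation = 21 − (-8.4) = +29.4°C.
Density altitude = 11700 + 120 × (29.4) = 15228 ft.

15228 ft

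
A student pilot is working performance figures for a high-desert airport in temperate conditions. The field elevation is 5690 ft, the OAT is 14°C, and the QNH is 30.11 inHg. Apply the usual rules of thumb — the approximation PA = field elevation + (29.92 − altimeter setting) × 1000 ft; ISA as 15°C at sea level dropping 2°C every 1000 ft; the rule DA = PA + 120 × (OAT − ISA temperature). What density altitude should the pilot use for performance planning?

6700 ft

Pressure altitude = 5690 + (29.92 − 30.11) × 1000 = 5690 + (-190) = 5500 ft.
ISA temperature at 5500 ft = 15 − 2 × (5500/1000) = 4°C.
ISA deviation = 14 − 4 = +10°C.
Density altitude = 5500 + 120 × (10) = 6700 ft.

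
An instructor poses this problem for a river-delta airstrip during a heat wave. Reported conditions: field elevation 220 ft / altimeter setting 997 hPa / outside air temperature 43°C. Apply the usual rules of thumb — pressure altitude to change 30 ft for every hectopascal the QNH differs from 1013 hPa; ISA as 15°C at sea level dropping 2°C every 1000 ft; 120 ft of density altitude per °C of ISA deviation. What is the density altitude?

Pressure altitude = 220 + (1013 − 997) × 30 = 220 + (+480) = 700 ft.
ISA temperature at 700 ft = 15 − 2 × (700/1000) = 13.6°C.
ISA deviation = 43 − 13.6 = +29.4°C.
Density altitude = 700 + 120 × (29.4) = 4228 ft.

4228 ft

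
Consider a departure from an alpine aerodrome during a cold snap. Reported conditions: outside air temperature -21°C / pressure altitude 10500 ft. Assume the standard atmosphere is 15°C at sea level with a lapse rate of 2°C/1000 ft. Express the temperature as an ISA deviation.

ISA-15°C

ISA temperature at 10500 ft = 15 − 2 × (10500/1000) = -6°C.
Deviation = OAT − ISA = -21 − (-6) = -15°C.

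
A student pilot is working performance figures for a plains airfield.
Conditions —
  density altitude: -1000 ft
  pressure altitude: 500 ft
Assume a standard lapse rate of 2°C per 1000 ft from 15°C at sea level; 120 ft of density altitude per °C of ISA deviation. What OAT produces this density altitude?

1.5°C

Density altitude − pressure altitude = -1000 − 500 = -1500 ft.
At 120 ft/°C that is an ISA deviation of -1500/120 = -12.5°C.
ISA temperature at 500 ft = 15 − 2 × (500/1000) = 14°C.
OAT = ISA + deviation = 14 + (-12.5) = 1.5°C.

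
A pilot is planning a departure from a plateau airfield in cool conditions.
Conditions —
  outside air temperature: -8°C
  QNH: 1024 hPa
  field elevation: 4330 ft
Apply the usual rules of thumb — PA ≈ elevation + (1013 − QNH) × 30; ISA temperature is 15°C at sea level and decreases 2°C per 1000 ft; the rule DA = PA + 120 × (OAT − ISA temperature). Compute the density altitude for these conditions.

Pressure altitude = 4330 + (1013 − 1024) × 30 = 4330 + (-330) = 4000 ft.
ISA temperature at 4000 ft = 15 − 2 × (4000/1000) = 7°C.
ISA deviation = -8 − 7 = -15°C.
Density altitude = 4000 + 120 × (-15) = 2200 ft.

2200 ft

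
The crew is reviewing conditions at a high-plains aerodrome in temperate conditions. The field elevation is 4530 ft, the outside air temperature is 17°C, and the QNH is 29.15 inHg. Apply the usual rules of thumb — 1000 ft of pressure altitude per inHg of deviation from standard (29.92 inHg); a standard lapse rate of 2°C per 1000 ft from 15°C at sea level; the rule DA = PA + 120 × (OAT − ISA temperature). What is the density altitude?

Pressure altitude = 4530 + (29.92 − 29.15) × 1000 = 4530 + (+770) = 5300 ft.
ISA temperature at 5300 ft = 15 − 2 × (5300/1000) = 4.4°C.
ISA deviation = 17 − 4.4 = +12.6°C.
Density altitude = 5300 + 120 × (12.6) = 6812 ft.

6812 ft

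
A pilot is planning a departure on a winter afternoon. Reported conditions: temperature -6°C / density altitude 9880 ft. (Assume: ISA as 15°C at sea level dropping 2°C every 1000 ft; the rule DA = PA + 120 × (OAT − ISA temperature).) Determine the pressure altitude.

10000 ft

DA = PA + 120 × (OAT − (15 − 2·PA/1000)) = PA + 120·OAT − 1800 + 0.24·PA = 1.24·PA + 120·OAT − 1800.
So 1.24·PA = 9880 − 120 × (-6) + 1800 = 12400.
PA = 12400 / 1.24 = 10000 ft.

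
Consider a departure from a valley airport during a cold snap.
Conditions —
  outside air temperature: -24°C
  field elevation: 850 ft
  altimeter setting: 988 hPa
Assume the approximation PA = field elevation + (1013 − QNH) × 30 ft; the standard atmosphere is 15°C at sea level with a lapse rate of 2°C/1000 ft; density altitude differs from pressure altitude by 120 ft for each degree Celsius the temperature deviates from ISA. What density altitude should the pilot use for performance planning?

Pressure altitude = 850 + (1013 − 988) × 30 = 850 + (+750) = 1600 ft.
ISA temperature at 1600 ft = 15 − 2 × (1600/1000) = 11.8°C.
ISA deviation = -24 − 11.8 = -35.8°C.
Density altitude = 1600 + 120 × (-35.8) = -2696 ft.

-2696 ft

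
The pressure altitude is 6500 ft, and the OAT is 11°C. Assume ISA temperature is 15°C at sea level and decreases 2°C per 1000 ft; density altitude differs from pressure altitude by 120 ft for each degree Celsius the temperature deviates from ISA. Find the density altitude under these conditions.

ISA temperature at 6500 ft = 15 − 2 × (6500/1000) = 2°C.
ISA deviation = 11 − 2 = +9°C.
Density altitude = 6500 + 120 × (9) = 6500 + (+1080) = 7580 ft.

7580 ft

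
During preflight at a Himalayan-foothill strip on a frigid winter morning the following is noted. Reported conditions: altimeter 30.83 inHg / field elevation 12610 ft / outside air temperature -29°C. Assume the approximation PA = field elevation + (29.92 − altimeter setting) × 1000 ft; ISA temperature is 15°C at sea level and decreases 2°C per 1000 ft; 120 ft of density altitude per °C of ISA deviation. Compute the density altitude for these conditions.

Pressure altitude = 12610 + (29.92 − 30.83) × 1000 = 12610 + (-910) = 11700 ft.
ISA temperature at 11700 ft = 15 − 2 × (11700/1000) = -8.4°C.
ISA deviation = -29 − (-8.4) = -20.6°C.
Density altitude = 11700 + 120 × (-20.6) = 9228 ft.

9228 ft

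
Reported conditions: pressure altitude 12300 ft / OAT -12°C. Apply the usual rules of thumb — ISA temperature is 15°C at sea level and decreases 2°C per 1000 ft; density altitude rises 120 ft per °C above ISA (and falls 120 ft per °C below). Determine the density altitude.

12012 ft

ISA temperature at 12300 ft = 15 − 2 × (12300/1000) = -9.6°C.
ISA deviation = -12 − (-9.6) = -2.4°C.
Density altitude = 12300 + 120 × (-2.4) = 12300 + (-288) = 12012 ft.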